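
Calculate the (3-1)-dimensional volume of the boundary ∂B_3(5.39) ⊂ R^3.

S_3(5.39) = 2·π^(3/2)·(5.39)^2 / Γ(3/2) = 4πr² = 4π·(5.39)² ≈ 365.079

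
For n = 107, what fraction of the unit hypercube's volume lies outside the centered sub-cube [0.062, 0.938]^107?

The inner cube has side 1-2·0.062 = 0.876 and volume (0.876)^107 ≈ 7.046e-07, so the shell holds 0.9999992954 of the volume.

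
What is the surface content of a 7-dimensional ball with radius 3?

S_7(3) = 2·π^(7/2)·(3)^6 / Γ(7/2) = 3888·π^3/5 ≈ 24110.5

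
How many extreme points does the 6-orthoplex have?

Number of vertices = 2n = 12.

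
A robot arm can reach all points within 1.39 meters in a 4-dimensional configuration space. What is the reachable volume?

Volume = π^{4/2}·(1.39)^4/Γ(3) ≈ 18.4217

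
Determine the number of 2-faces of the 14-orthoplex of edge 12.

f_2(14-orthoplex) = 2^3 · (14 choose 3) = 2912.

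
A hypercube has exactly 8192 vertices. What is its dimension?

n = log_2(8192) = 13.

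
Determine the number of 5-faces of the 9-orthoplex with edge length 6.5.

Each 5-face is the convex hull of 6 vertices, one chosen as ±e_i from each of 6 distinct axes: 2^6·C(9,6) = 5376.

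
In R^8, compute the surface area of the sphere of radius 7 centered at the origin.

|∂B_8(7)| = 823543·π^4/3 ≈ 2.67402e+07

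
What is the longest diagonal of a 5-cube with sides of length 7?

The space diagonal of an n-cube of side s is s√n. Here 7·√5 ≈ 15.6525.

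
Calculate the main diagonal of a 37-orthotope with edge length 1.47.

||(1.47,1.47,...,1.47)|| = √(37)·1.47 ≈ 8.94166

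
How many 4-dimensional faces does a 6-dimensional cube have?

f_4(6-cube) = (6 choose 4) · 2^2 = 60.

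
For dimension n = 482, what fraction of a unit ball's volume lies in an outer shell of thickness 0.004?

1 - (1-0.004)^482 ≈ 0.855122 ≈ 85.51%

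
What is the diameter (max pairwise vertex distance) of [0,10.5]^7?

||(10.5,10.5,...,10.5)|| = √(7)·10.5 ≈ 27.7804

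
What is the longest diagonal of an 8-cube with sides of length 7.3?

d = √(7.3² + 7.3² + ... + 7.3²) [8 terms] = √(8·7.3²) = 7.3√8 ≈ 20.6475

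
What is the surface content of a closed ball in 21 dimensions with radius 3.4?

The surface area of an n-ball is 2π^(n/2) r^(n-1) / Γ(n/2). For n=21, r=3.4: 1.24838e+10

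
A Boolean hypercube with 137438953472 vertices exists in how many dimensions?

n = log_2(137438953472) = 37.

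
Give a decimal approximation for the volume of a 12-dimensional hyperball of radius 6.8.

The n-ball volume is π^(n/2)·r^n/Γ(n/2+1). With n=12, r=6.8: V ≈ 1.30519e+10.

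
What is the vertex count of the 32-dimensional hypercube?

Each vertex is a binary string of length 32, so there are 2^32 = 4294967296.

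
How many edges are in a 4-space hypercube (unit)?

An n-cube has C(n,k)·2^(n-k) k-faces. Here C(4,1)·2^3 = 4·8 = 32.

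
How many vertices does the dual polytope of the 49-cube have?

The 49-dimensional cross-polytope has 2n = 2·49 = 98 vertices.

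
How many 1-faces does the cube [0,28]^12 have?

The 12-cube has n·2^(n-1) = 12·2^11 = 12·2048 = 24576 edges.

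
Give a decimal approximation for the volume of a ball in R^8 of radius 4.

V_8(4) = π^(8/2) · (4)^8 / Γ(8/2 + 1) = 8192·π^4/3 ≈ 265992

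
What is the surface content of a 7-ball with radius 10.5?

|∂B_7(10.5)| = 28588707·π^3/20 ≈ 4.43215e+07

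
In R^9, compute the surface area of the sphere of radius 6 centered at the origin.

S = n·V_n(r)/r = 9·V_9(6)/6 (volume-to-surface relation), giving 17915904·π^4/35 ≈ 4.98621e+07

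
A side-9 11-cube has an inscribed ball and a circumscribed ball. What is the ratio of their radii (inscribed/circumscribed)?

r_in = 9/2 (half the side); r_out = 9√11/2 (half the diagonal). Ratio = 1/√11 ≈ 0.301511.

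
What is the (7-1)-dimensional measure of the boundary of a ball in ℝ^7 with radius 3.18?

The surface area of an n-ball is 2π^(n/2) r^(n-1) / Γ(n/2). For n=7, r=3.18: 34201.2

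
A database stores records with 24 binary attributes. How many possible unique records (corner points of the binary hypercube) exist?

Number of vertices = 2^24 = 16777216.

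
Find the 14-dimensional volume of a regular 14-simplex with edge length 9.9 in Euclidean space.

V_14 = √(15) · 9.9^14 / (14! · 2^(14/2)) ≈ 30.1523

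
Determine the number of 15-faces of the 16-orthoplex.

Each 15-face is the convex hull of 16 vertices, one chosen as ±e_i from each of 16 distinct axes: 2^16·C(16,16) = 65536.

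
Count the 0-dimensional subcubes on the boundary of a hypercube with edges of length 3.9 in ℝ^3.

Choose 0 of 3 axes to span the face (C(3,0) = 1 way), then fix each of the remaining 3 coordinates at one of its two extreme values (2^3 = 8 ways): 1·8 = 8.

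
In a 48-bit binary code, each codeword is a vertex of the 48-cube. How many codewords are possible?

Each vertex is a binary string of length 48, so there are 2^48 = 281474976710656.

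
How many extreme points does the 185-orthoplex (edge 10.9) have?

An n-cross-polytope has 2n vertices; here n = 185, giving 370.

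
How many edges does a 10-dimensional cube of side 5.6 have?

Each of the 2^10 = 1024 vertices has degree 10; total edges = 10·2^10/2 = 5120.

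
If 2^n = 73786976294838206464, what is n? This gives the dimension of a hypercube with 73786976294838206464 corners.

The n-cube has 2^n vertices, and 73786976294838206464 = 2^66, so n = 66.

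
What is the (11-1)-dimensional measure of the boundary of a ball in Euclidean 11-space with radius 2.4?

The surface area of an n-ball is 2π^(n/2) r^(n-1) / Γ(n/2). For n=11, r=2.4: 131404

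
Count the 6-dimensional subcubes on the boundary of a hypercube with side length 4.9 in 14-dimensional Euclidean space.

Number of 6-faces = C(14,6) · 2^(14-6) = 3003 · 256 = 768768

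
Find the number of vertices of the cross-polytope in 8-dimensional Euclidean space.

Number of 0-faces = 2^(0+1) · C(8,0+1) = 2 · 8 = 16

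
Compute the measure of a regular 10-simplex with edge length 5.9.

V = (5.9^10 / 10!) · √((10+1) / 2^10) ≈ 1.45983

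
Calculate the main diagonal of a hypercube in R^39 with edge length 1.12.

||(1.12,1.12,...,1.12)|| = √(39)·1.12 ≈ 6.9944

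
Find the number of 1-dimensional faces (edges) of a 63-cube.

The 63-cube has n·2^(n-1) = 63·2^62 = 63·4611686018427387904 = 290536219160925437952 edges.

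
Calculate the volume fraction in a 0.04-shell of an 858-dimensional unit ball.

Shell fraction = 1 - (1-0.04)^858 ≈ 1 - 6.148e-16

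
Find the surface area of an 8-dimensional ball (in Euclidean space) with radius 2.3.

The surface area of an n-ball is 2π^(n/2) r^(n-1) / Γ(n/2). For n=8, r=2.3: 11055.4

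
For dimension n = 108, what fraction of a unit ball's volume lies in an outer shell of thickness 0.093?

1 - (1-0.093)^108 ≈ 0.999974 ≈ 99.997360%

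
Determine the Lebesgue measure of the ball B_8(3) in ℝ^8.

Volume = π^{8/2}·(3)^8/Γ(5) = 2187·π^4/8 ≈ 26629.2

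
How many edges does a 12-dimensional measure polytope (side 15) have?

The 12-cube has n·2^(n-1) = 12·2^11 = 12·2048 = 24576 edges.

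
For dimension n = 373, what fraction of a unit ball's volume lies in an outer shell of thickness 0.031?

1 - (1-0.031)^373 ≈ 0.999992 ≈ 99.999208%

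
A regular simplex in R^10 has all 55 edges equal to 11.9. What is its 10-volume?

For a regular n-simplex with edge a, V = (a^n / n!)·√((n+1)/2^n). With a=11.9, n=10: V ≈ 1626.5.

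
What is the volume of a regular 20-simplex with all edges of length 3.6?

V_20 = √(21) · 3.6^20 / (20! · 2^(20/2)) ≈ 2.45887e-10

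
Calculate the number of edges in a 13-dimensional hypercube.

The 13-cube has n·2^(n-1) = 13·2^12 = 13·4096 = 53248 edges.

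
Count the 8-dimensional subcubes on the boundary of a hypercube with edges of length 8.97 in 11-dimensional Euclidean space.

f_8(11-cube) = (11 choose 8) · 2^3 = 1320.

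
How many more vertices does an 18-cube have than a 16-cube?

The 18-cube has 2^18 = 262144 vertices. The 16-cube has 2^16 = 65536 vertices. Difference: 262144 - 65536 = 196608.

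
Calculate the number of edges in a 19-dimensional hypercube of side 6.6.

An n-cube has n·2^(n-1) edges. With n = 19: 19·262144 = 4980736.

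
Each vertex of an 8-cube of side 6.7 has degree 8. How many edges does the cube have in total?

The 8-cube has n·2^(n-1) = 8·2^7 = 8·128 = 1024 edges.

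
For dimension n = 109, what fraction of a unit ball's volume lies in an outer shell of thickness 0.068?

1 - (1-0.068)^109 ≈ 0.999536 ≈ 99.9536%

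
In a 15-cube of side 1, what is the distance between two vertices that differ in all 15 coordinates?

Diagonal = √15 · 1 ≈ 3.87298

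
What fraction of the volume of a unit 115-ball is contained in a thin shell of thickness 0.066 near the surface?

V(inner)/V(outer) = ((1-0.066)/1)^115 ≈ 0.0003889, so the shell fraction is 0.999611.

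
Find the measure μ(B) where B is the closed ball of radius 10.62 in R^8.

V_8(10.62) = π^(8/2) · (10.62)^8 / Γ(8/2 + 1) ≈ 6.56726e+08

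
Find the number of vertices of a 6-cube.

Each vertex is a binary string of length 6, so there are 2^6 = 64.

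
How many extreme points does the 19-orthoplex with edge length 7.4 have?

An n-cross-polytope has 2n vertices; here n = 19, giving 38.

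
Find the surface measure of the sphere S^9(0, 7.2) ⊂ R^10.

S_10(7.2) = 2·π^(10/2)·(7.2)^9 / Γ(10/2) ≈ 1.32605e+09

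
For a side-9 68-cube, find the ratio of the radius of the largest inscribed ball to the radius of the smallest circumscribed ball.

r_in / r_out = (9/2) / (9√68/2) = 1/√68 ≈ 0.121268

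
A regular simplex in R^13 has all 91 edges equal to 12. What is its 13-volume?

For a regular n-simplex with edge a, V = (a^n / n!)·√((n+1)/2^n). With a=12, n=13: V ≈ 710.305.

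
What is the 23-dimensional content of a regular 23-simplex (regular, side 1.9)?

V_23 = √(24) · 1.9^23 / (23! · 2^(23/2)) ≈ 1.68694e-19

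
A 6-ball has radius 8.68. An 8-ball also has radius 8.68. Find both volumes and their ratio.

V_6(8.68) ≈ 2.21012e+06. V_8(8.68) ≈ 1.30781e+08. Ratio V_6/V_8 ≈ 0.0169.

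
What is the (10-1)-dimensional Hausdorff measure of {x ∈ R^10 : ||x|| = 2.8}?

The surface area of an n-ball is 2π^(n/2) r^(n-1) / Γ(n/2). For n=10, r=2.8: 269768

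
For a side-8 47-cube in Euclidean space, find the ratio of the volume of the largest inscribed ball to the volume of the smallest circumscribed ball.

The radii are 8/2 and 8√47/2, so the volume ratio is (1/√47)^47 = 47^{-47/2} ≈ 5.07809e-40.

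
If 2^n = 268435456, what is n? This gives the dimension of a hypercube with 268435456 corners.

The n-cube has 2^n vertices, and 268435456 = 2^28, so n = 28.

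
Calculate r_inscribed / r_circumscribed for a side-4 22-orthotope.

For an n-cube of any side s, the inradius is s/2 and the circumradius is s√n/2, so the ratio is 1/√22 ≈ 0.213201.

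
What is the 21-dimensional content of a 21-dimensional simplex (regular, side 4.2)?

V_21 = √(22) · 4.2^21 / (21! · 2^(21/2)) ≈ 7.76761e-10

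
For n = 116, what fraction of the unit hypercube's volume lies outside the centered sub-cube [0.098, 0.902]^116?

1 - (1 - 2·0.098)^116 = 1 - 0.804^116 ≈ 1 - 1.023e-11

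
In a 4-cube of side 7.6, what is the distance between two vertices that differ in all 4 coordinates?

The space diagonal of an n-cube of side s is s√n. Here 7.6·√4 = 15.2.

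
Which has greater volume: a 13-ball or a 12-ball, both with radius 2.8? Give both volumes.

V_13(2.8) ≈ 592101. V_12(2.8) ≈ 310072. The 13-ball is larger.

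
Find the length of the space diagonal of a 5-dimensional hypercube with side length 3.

Diagonal = √5 · 3 ≈ 6.7082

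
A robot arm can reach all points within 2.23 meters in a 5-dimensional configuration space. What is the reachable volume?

Volume = π^{5/2}·(2.23)^5/Γ(7/2) ≈ 290.284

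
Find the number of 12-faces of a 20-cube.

f_12(20-cube) = (20 choose 12) · 2^8 = 32248320.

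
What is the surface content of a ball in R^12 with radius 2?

S_12(2) = 2·π^(12/2)·(2)^11 / Γ(12/2) = 512·π^6/15 ≈ 32815.4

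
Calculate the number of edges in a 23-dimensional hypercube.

The 23-cube has n·2^(n-1) = 23·2^22 = 23·4194304 = 96468992 edges.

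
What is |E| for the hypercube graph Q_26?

Number of 1-faces = C(26,1)·2^(26-1) = 26·33554432 = 872415232.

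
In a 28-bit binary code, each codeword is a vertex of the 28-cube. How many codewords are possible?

The 28-cube has 2^28 = 268435456 vertices.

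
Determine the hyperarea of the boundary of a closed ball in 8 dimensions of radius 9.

|∂B_8(9)| = 1594323·π^4 ≈ 1.55302e+08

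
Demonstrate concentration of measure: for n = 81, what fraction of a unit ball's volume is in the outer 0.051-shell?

1 - (1-0.051)^81 ≈ 0.985593 ≈ 98.56%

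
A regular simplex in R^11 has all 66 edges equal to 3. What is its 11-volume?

V = (3^11 / 11!) · √((11+1) / 2^11) ≈ 0.000339706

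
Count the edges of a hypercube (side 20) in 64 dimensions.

Number of 1-faces = C(64,1)·2^(64-1) = 64·9223372036854775808 = 590295810358705651712.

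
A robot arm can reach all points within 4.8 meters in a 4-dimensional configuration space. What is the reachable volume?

The n-ball volume is π^(n/2)·r^n/Γ(n/2+1). With n=4, r=4.8: V ≈ 2619.6.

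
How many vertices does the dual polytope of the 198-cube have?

Number of vertices = 2n = 396.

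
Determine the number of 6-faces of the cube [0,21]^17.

An n-cube has C(n,k)·2^(n-k) k-faces. Here C(17,6)·2^11 = 12376·2048 = 25346048.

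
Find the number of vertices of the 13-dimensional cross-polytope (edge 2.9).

An n-cross-polytope has 2n vertices; here n = 13, giving 26.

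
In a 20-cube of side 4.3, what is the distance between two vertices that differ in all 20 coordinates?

d = √(4.3² + 4.3² + ... + 4.3²) [20 terms] = √(20·4.3²) = 4.3√20 ≈ 19.2302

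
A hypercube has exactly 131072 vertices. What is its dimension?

The n-cube has 2^n vertices, and 131072 = 2^17, so n = 17.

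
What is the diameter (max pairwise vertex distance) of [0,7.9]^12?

d = √(7.9² + 7.9² + ... + 7.9²) [12 terms] = √(12·7.9²) = 7.9√12 ≈ 27.3664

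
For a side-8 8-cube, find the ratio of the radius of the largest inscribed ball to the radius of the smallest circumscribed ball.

Ratio = (s/2)/(s√8/2) = 8^(-1/2) ≈ 0.353553.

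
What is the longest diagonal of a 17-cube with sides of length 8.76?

||(8.76,8.76,...,8.76)|| = √(17)·8.76 ≈ 36.1184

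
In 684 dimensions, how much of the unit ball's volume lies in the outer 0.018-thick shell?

Shell fraction = 1 - (1-0.018)^684 ≈ 0.9999959797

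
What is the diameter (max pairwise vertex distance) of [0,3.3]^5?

d = √(3.3² + 3.3² + ... + 3.3²) [5 terms] = √(5·3.3²) = 3.3√5 ≈ 7.37902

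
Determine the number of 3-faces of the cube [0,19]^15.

Choose 3 of 15 axes to span the face (C(15,3) = 455 ways), then fix each of the remaining 12 coordinates at one of its two extreme values (2^12 = 4096 ways): 455·4096 = 1863680.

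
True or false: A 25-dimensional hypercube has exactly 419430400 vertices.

False. The 25-cube has 2^25 = 33554432 vertices.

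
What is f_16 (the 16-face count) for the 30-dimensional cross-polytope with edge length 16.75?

Each 16-face is the convex hull of 17 vertices, one chosen as ±e_i from each of 17 distinct axes: 2^17·C(30,17) = 15697163059200.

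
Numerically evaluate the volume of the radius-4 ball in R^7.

Volume = π^{7/2}·(4)^7/Γ(9/2) = 262144·π^3/105 ≈ 77410.6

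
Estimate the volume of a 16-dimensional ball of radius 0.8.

The n-ball volume is π^(n/2)·r^n/Γ(n/2+1). With n=16, r=0.8: V ≈ 0.00662397.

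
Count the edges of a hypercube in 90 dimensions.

The 90-cube has n·2^(n-1) = 90·2^89 = 90·618970019642690137449562112 = 55707301767842112370460590080 edges.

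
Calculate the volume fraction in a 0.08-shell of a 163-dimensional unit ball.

Shell fraction = 1 - (1-0.08)^163 ≈ 0.9999987485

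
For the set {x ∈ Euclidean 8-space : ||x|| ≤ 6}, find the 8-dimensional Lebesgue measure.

V_8(6) = π^(8/2) · (6)^8 / Γ(8/2 + 1) = 69984·π^4 ≈ 6.81708e+06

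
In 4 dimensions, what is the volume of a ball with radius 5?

V = 625·π^2/2 ≈ 3084.25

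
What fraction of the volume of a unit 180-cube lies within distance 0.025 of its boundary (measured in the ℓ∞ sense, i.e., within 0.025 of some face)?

Shell fraction = 1 - (1-0.05)^180 ≈ 0.999902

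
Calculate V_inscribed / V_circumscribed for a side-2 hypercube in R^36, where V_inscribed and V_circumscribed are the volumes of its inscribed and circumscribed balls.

V_in / V_out = (r_in/r_out)^36 = (1/√36)^36 = 36^(-36/2) ≈ 9.69516e-29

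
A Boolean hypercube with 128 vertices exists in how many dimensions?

The n-cube has 2^n vertices, and 128 = 2^7, so n = 7.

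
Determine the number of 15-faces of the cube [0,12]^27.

Number of 15-faces = C(27,15) · 2^(27-15) = 17383860 · 4096 = 71204290560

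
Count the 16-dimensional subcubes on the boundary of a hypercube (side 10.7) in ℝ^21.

An n-cube has C(n,k)·2^(n-k) k-faces. Here C(21,16)·2^5 = 20349·32 = 651168.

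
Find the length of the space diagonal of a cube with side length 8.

The space diagonal of an n-cube of side s is s√n. Here 8·√3 ≈ 13.8564.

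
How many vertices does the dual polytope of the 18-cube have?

An n-cross-polytope has 2n vertices; here n = 18, giving 36.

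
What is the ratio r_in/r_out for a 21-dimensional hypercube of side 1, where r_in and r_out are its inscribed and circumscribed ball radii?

For an n-cube of any side s, the inradius is s/2 and the circumradius is s√n/2, so the ratio is 1/√21 ≈ 0.218218.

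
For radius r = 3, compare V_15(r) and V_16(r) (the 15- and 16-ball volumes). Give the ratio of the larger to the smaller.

V_15(3) ≈ 5.47329e+06, V_16(3) ≈ 1.01302e+07. The 16-ball is larger by a factor of 1.851.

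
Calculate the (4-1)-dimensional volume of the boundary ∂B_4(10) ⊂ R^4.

|∂B_4(10)| = 2000·π^2 ≈ 19739.2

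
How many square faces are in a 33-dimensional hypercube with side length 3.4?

Choose 2 of 33 axes to span the face (C(33,2) = 528 ways), then fix each of the remaining 31 coordinates at one of its two extreme values (2^31 = 2147483648 ways): 528·2147483648 = 1133871366144.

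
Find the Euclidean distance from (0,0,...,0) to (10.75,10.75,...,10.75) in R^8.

d = √(10.75² + 10.75² + ... + 10.75²) [8 terms] = √(8·10.75²) = 10.75√8 ≈ 30.4056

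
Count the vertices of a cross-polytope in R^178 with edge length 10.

The vertices are ±e_1, ..., ±e_178, so there are 2·178 = 356.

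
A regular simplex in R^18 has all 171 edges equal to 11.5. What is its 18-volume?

V_18 = √(19) · 11.5^18 / (18! · 2^(18/2)) ≈ 16.4561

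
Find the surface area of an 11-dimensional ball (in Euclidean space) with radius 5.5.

S = n·V_n(r)/r = 11·V_11(5.5)/5.5 (volume-to-surface relation), giving 25937424601·π^5/15120 ≈ 5.24958e+08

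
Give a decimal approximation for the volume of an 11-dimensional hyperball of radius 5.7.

V_11(5.7) = π^(11/2) · (5.7)^11 / Γ(11/2 + 1) ≈ 3.88802e+08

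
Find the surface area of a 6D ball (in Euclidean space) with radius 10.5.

The surface area of an n-ball is 2π^(n/2) r^(n-1) / Γ(n/2). For n=6, r=10.5: 4084101·π^3/32 ≈ 3.95727e+06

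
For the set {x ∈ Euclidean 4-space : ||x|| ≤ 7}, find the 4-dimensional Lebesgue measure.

V = 2401·π^2/2 ≈ 11848.5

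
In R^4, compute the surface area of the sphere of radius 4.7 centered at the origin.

S = n·V_n(r)/r = 4·V_4(4.7)/4.7 (volume-to-surface relation), giving 2049.38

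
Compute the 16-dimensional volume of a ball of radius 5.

The n-ball volume is π^(n/2)·r^n/Γ(n/2+1). With n=16, r=5: V = 30517578125·π^8/8064 ≈ 3.59086e+10.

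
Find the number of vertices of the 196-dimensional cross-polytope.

Number of vertices = 2n = 392.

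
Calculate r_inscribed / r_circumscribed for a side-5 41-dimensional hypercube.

r_in = 5/2 (half the side); r_out = 5√41/2 (half the diagonal). Ratio = 1/√41 ≈ 0.156174.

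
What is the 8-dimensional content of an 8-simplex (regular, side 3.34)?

V_8 = √(9) · 3.34^8 / (8! · 2^(8/2)) ≈ 0.0720199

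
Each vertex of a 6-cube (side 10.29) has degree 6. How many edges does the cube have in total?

Each of the 2^6 = 64 vertices has degree 6; total edges = 6·2^6/2 = 192.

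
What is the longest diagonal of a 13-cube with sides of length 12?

||(12,12,...,12)|| = √(13)·12 ≈ 43.2666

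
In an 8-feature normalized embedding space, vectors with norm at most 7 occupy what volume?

V_8(7) = π^(8/2) · (7)^8 / Γ(8/2 + 1) = 5764801·π^4/24 ≈ 2.33977e+07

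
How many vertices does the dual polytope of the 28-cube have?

An n-cross-polytope has 2n vertices; here n = 28, giving 56.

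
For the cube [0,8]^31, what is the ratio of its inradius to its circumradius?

r_in = 8/2 (half the side); r_out = 8√31/2 (half the diagonal). Ratio = 1/√31 ≈ 0.179605.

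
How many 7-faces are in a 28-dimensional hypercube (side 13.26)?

Number of 7-faces = C(28,7) · 2^(28-7) = 1184040 · 2097152 = 2483111854080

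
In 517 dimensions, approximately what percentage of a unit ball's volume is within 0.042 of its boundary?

1 - (1-0.042)^517 ≈ 1 - 2.323e-10 ≈ (100 - 2.32e-08)%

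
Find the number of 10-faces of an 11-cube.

An n-cube has C(n,k)·2^(n-k) k-faces. Here C(11,10)·2^1 = 11·2 = 22.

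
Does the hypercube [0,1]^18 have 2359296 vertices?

False. The 18-cube has 2^18 = 262144 vertices.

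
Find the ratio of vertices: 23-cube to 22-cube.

The 23-cube has 2^23 = 8388608 vertices. The 22-cube has 2^22 = 4194304 vertices. Ratio: 8388608/4194304 = 2.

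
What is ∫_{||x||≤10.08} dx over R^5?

Volume = π^{5/2}·(10.08)^5/Γ(7/2) ≈ 547774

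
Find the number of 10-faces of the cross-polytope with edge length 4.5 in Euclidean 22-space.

Number of 10-faces = 2^(10+1) · C(22,10+1) = 2048 · 705432 = 1444724736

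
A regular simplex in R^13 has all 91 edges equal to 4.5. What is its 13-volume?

For a regular n-simplex with edge a, V = (a^n / n!)·√((n+1)/2^n). With a=4.5, n=13: V ≈ 0.00205993.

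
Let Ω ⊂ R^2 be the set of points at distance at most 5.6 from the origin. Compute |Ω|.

V_2(5.6) = π^(2/2) · (5.6)^2 / Γ(2/2 + 1) ≈ 98.5203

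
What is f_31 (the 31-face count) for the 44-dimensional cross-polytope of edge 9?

Each 31-face is the convex hull of 32 vertices, one chosen as ±e_i from each of 32 distinct axes: 2^32·C(44,32) = 90583792073150824448.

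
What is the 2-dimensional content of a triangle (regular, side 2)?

Area = (√3/4) · 2² = 1.73205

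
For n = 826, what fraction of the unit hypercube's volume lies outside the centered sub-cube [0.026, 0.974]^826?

The inner cube has side 1-2·0.026 = 0.948 and volume (0.948)^826 ≈ 6.977e-20, so the shell holds 1 - 6.977e-20 of the volume.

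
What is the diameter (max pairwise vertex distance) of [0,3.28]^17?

The space diagonal of an n-cube of side s is s√n. Here 3.28·√17 ≈ 13.5238.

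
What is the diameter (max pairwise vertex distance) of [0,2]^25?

Diagonal = √25 · 2 = 10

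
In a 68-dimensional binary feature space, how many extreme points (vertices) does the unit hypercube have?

Number of vertices = 2^68 = 295147905179352825856.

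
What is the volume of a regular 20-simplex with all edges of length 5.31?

V = (5.31^20 / 20!) · √((20+1) / 2^20) ≈ 5.84219e-07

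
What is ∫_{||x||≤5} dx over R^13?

Volume = π^{13/2}·(5)^13/Γ(15/2) = 31250000000·π^6/27027 ≈ 1.11161e+09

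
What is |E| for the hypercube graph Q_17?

Number of 1-faces = C(17,1)·2^(17-1) = 17·65536 = 1114112.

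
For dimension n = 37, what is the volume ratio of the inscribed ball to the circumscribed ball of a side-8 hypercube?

V_in/V_out = n^(-n/2) = 37^(-37/2) ≈ 9.73348e-30.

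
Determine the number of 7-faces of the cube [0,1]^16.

Choose 7 of 16 axes to span the face (C(16,7) = 11440 ways), then fix each of the remaining 9 coordinates at one of its two extreme values (2^9 = 512 ways): 11440·512 = 5857280.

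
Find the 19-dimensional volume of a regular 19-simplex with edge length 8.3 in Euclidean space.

For a regular n-simplex with edge a, V = (a^n / n!)·√((n+1)/2^n). With a=8.3, n=19: V ≈ 0.0147272.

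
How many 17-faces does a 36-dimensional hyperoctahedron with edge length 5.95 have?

f_17(36-orthoplex) = 2^18 · (36 choose 18) = 2378992268083200.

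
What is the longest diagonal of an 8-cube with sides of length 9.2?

The space diagonal of an n-cube of side s is s√n. Here 9.2·√8 ≈ 26.0215.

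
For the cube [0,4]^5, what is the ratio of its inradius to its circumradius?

r_in = 4/2 (half the side); r_out = 4√5/2 (half the diagonal). Ratio = 1/√5 ≈ 0.447214.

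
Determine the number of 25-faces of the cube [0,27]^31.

f_25(31-cube) = (31 choose 25) · 2^6 = 47121984.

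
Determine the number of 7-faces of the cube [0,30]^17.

An n-cube has C(n,k)·2^(n-k) k-faces. Here C(17,7)·2^10 = 19448·1024 = 19914752.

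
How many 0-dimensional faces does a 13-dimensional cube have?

Choose 0 of 13 axes to span the face (C(13,0) = 1 way), then fix each of the remaining 13 coordinates at one of its two extreme values (2^13 = 8192 ways): 1·8192 = 8192.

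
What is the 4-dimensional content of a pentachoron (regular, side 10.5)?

For a regular n-simplex with edge a, V = (a^n / n!)·√((n+1)/2^n). With a=10.5, n=4: V ≈ 283.12.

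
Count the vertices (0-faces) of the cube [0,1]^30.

Each vertex is a binary string of length 30, so there are 2^30 = 1073741824.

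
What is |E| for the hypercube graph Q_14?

Number of 1-faces = C(14,1)·2^(14-1) = 14·8192 = 114688.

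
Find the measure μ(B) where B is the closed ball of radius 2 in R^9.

V_9(2) = π^(9/2) · (2)^9 / Γ(9/2 + 1) = 16384·π^4/945 ≈ 1688.84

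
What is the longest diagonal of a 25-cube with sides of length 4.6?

d = √(4.6² + 4.6² + ... + 4.6²) [25 terms] = √(25·4.6²) = 4.6√25 = 23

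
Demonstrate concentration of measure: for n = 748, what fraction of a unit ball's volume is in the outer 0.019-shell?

1 - (1-0.019)^748 ≈ 0.9999994133 ≈ 99.999941%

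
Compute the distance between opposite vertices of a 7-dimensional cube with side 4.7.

Diagonal = √7 · 4.7 ≈ 12.435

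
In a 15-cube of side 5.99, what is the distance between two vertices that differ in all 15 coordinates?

||(5.99,5.99,...,5.99)|| = √(15)·5.99 ≈ 23.1992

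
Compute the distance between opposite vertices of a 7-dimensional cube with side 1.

Diagonal = √7 · 1 ≈ 2.64575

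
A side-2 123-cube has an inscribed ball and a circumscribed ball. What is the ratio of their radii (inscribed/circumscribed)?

r_in / r_out = (2/2) / (2√123/2) = 1/√123 ≈ 0.090167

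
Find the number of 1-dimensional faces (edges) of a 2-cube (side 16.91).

Each of the 2^2 = 4 vertices has degree 2; total edges = 2·2^2/2 = 4.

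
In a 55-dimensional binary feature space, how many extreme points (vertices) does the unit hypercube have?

An n-cube has 2^n vertices; for n = 55 that is 2^55 = 36028797018963968.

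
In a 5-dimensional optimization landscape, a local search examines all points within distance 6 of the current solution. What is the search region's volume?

V = 20736·π^2/5 ≈ 40931.2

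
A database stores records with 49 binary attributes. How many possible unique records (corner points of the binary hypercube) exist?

An n-cube has 2^n vertices; for n = 49 that is 2^49 = 562949953421312.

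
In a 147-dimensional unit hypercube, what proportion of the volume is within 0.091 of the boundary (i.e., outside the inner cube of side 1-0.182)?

Shell fraction = 1 - (1-0.182)^147 ≈ 1 - 1.495e-13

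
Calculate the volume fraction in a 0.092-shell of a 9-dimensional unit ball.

1 - (1-0.092)^9 ≈ 0.580461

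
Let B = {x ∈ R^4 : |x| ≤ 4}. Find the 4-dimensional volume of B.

Volume = π^{4/2}·(4)^4/Γ(3) = 128·π^2 ≈ 1263.31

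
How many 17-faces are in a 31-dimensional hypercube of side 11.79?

An n-cube has C(n,k)·2^(n-k) k-faces. Here C(31,17)·2^14 = 265182525·16384 = 4344750489600.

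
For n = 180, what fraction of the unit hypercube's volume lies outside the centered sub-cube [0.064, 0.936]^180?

The inner cube has side 1-2·0.064 = 0.872 and volume (0.872)^180 ≈ 1.963e-11, so the shell holds 1 - 1.963e-11 of the volume.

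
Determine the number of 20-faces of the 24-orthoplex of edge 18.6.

Each 20-face is the convex hull of 21 vertices, one chosen as ±e_i from each of 21 distinct axes: 2^21·C(24,21) = 4244635648.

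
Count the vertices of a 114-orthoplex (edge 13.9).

Number of vertices = 2n = 228.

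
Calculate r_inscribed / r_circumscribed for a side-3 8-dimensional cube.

For an n-cube of any side s, the inradius is s/2 and the circumradius is s√n/2, so the ratio is 1/√8 ≈ 0.353553.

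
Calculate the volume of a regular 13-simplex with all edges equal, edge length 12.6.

For a regular n-simplex with edge a, V = (a^n / n!)·√((n+1)/2^n). With a=12.6, n=13: V ≈ 1339.39.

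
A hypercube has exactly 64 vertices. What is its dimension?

2^n = 64 ⇒ n = log_2(64) = 6.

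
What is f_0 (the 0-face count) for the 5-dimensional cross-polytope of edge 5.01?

An n-cross-polytope has 2^(k+1)·C(n,k+1) k-faces. Here 2^1·C(5,1) = 2·5 = 10.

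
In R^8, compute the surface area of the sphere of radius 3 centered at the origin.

S = n·V_n(r)/r = 8·V_8(3)/3 (volume-to-surface relation), giving 729·π^4 ≈ 71011.2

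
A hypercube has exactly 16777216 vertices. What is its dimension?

The n-cube has 2^n vertices, and 16777216 = 2^24, so n = 24.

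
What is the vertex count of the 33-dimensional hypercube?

The 33-cube has 2^33 = 8589934592 vertices.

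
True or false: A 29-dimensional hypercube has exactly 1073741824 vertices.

False. The 29-cube has 2^29 = 536870912 vertices.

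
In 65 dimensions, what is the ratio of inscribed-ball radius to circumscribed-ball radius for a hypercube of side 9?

For an n-cube of any side s, the inradius is s/2 and the circumradius is s√n/2, so the ratio is 1/√65 ≈ 0.124035.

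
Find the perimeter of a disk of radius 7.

The surface area of an n-ball is 2π^(n/2) r^(n-1) / Γ(n/2). For n=2, r=7: 2πr = 2π·7 ≈ 43.9823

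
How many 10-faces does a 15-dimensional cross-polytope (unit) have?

An n-cross-polytope has 2^(k+1)·C(n,k+1) k-faces. Here 2^11·C(15,11) = 2048·1365 = 2795520.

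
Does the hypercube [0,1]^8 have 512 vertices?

False. The 8-cube has 2^8 = 256 vertices.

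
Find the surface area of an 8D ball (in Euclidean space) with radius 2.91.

The surface area of an n-ball is 2π^(n/2) r^(n-1) / Γ(n/2). For n=8, r=2.91: 57375.9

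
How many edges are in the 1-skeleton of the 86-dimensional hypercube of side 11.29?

Number of 1-faces = C(86,1)·2^(86-1) = 86·38685626227668133590597632 = 3326963855579459488791396352.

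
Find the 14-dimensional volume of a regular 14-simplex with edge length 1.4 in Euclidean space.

For a regular n-simplex with edge a, V = (a^n / n!)·√((n+1)/2^n). With a=1.4, n=14: V ≈ 3.85674e-11.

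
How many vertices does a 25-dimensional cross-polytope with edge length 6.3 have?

An n-cross-polytope has 2n vertices; here n = 25, giving 50.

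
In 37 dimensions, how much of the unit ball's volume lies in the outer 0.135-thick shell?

1 - (1-0.135)^37 ≈ 0.995327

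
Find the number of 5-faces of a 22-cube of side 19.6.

Number of 5-faces = C(22,5) · 2^(22-5) = 26334 · 131072 = 3451650048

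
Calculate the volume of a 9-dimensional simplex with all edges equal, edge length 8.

V_9 = √(10) · 8^9 / (9! · 2^(9/2)) ≈ 51.6906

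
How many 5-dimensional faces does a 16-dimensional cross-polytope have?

Each 5-face is the convex hull of 6 vertices, one chosen as ±e_i from each of 6 distinct axes: 2^6·C(16,6) = 512512.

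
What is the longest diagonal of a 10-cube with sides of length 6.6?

d = √(6.6² + 6.6² + ... + 6.6²) [10 terms] = √(10·6.6²) = 6.6√10 ≈ 20.871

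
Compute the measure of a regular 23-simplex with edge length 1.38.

V_23 = √(24) · 1.38^23 / (23! · 2^(23/2)) ≈ 1.07891e-22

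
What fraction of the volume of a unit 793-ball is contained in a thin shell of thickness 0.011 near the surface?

1 - (1-0.011)^793 ≈ 0.999845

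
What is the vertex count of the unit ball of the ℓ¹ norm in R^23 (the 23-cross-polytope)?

Number of vertices = 2n = 46.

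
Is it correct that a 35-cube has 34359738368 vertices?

True. The 35-cube has 2^35 = 34359738368 vertices.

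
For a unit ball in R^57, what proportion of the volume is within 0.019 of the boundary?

V(inner)/V(outer) = ((1-0.019)/1)^57 ≈ 0.3351, so the shell fraction is 0.664932.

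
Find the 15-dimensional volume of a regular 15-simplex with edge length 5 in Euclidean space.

Volume = 5^15 · √(16/2^15) / 15! ≈ 0.000515686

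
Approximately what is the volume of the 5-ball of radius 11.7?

The n-ball volume is π^(n/2)·r^n/Γ(n/2+1). With n=5, r=11.7: V ≈ 1.15406e+06.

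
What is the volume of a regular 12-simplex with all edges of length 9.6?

V_12 = √(13) · 9.6^12 / (12! · 2^(12/2)) ≈ 72.0625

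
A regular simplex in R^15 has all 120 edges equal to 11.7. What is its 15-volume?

V = (11.7^15 / 15!) · √((15+1) / 2^15) ≈ 178.083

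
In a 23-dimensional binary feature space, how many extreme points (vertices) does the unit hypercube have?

Each vertex is a binary string of length 23, so there are 2^23 = 8388608.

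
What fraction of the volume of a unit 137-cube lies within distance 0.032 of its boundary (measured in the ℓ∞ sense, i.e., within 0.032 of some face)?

The inner cube has side 1-2·0.032 = 0.936 and volume (0.936)^137 ≈ 0.0001161, so the shell holds 0.999884 of the volume.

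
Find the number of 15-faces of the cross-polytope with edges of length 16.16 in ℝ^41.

f_15(41-orthoplex) = 2^16 · (41 choose 16) = 6755283547324416.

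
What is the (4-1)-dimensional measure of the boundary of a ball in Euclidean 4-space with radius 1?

S = n·V_n(r)/r = 4·V_4(1)/1 (volume-to-surface relation), giving 2·π^2 ≈ 19.7392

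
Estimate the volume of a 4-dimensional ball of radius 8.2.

Volume = π^{4/2}·(8.2)^4/Γ(3) ≈ 22311.3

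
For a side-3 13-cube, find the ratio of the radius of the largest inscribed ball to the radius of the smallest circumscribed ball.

Ratio = (s/2)/(s√13/2) = 13^(-1/2) ≈ 0.27735.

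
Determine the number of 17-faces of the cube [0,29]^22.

Choose 17 of 22 axes to span the face (C(22,17) = 26334 ways), then fix each of the remaining 5 coordinates at one of its two extreme values (2^5 = 32 ways): 26334·32 = 842688.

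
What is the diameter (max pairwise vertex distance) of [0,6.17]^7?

d = √(6.17² + 6.17² + ... + 6.17²) [7 terms] = √(7·6.17²) = 6.17√7 ≈ 16.3243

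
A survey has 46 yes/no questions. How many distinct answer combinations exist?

An n-cube has 2^n vertices; for n = 46 that is 2^46 = 70368744177664.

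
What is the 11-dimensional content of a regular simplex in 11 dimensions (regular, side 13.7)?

V_11 = √(12) · 13.7^11 / (11! · 2^(11/2)) ≈ 6119.22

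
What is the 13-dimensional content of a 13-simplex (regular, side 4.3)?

For a regular n-simplex with edge a, V = (a^n / n!)·√((n+1)/2^n). With a=4.3, n=13: V ≈ 0.00114072.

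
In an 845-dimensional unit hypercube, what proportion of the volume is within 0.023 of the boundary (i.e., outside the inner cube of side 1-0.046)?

The inner cube has side 1-2·0.023 = 0.954 and volume (0.954)^845 ≈ 5.228e-18, so the shell holds 1 - 5.228e-18 of the volume.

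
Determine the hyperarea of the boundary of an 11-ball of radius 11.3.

S = n·V_n(r)/r = 11·V_11(11.3)/11.3 (volume-to-surface relation), giving 7.03529e+11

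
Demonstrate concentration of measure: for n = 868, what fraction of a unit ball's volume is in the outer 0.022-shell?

1 - (1-0.022)^868 ≈ 0.9999999959 ≈ (100 - 4.11e-07)%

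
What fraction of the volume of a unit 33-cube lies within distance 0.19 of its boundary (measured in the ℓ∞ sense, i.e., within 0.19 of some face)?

1 - (1 - 2·0.19)^33 = 1 - 0.62^33 ≈ 0.9999998591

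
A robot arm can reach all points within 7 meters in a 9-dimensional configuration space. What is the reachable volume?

V = 184473632·π^4/135 ≈ 1.33107e+08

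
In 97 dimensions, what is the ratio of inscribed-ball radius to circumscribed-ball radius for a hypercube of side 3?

r_in / r_out = (3/2) / (3√97/2) = 1/√97 ≈ 0.101535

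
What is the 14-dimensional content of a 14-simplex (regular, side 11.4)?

V = (11.4^14 / 14!) · √((14+1) / 2^14) ≈ 217.318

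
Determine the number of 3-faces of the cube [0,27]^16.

Choose 3 of 16 axes to span the face (C(16,3) = 560 ways), then fix each of the remaining 13 coordinates at one of its two extreme values (2^13 = 8192 ways): 560·8192 = 4587520.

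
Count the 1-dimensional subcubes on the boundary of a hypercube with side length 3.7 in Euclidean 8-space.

Choose 1 of 8 axes to span the face (C(8,1) = 8 ways), then fix each of the remaining 7 coordinates at one of its two extreme values (2^7 = 128 ways): 8·128 = 1024.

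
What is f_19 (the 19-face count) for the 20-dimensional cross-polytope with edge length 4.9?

An n-cross-polytope has 2^(k+1)·C(n,k+1) k-faces. Here 2^20·C(20,20) = 1048576·1 = 1048576.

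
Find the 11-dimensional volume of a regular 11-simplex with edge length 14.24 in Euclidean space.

V_11 = √(12) · 14.24^11 / (11! · 2^(11/2)) ≈ 9362.24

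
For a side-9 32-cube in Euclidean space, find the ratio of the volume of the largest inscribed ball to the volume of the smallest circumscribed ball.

V_in / V_out = (r_in/r_out)^32 = (1/√32)^32 = 32^(-32/2) ≈ 8.27181e-25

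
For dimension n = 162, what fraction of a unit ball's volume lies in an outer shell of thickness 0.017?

1 - (1-0.017)^162 ≈ 0.937817 ≈ 93.78%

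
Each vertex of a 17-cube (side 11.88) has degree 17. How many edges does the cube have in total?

The 17-cube has n·2^(n-1) = 17·2^16 = 17·65536 = 1114112 edges.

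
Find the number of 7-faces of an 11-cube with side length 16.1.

f_7(11-cube) = (11 choose 7) · 2^4 = 5280.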